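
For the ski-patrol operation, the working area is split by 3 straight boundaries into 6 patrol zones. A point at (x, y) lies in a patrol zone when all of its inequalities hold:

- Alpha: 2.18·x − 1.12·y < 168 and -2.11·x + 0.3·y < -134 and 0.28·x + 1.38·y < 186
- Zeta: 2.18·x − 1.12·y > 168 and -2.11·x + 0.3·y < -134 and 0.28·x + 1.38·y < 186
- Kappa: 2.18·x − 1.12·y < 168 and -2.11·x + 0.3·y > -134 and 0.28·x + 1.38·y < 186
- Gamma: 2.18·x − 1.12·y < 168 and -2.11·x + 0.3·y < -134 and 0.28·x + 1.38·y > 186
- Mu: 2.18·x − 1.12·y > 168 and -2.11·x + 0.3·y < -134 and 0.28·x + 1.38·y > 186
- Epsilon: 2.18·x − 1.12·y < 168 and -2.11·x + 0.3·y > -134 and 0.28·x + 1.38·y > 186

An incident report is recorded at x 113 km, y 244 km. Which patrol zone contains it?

Gamma

2.18·113 − 1.12·244 = -26.940, which is < 168
-2.11·113 + 0.3·244 = -165.230, which is < -134
0.28·113 + 1.38·244 = 368.360, which is > 186
This sign pattern matches Gamma.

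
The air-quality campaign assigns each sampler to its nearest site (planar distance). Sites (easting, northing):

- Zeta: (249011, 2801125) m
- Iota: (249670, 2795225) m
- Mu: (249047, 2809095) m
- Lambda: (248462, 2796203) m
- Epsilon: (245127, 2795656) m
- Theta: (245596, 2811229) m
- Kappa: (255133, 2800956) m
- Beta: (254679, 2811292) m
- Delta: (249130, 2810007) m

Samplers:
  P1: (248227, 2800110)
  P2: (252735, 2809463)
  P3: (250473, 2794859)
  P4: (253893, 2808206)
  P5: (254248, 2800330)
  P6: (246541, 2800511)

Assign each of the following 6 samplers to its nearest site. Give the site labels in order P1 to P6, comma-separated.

Zeta, Beta, Iota, Beta, Kappa, Zeta

P1 → Zeta (d²=1644881.00)
P2 → Beta (d²=7124377.00)
P3 → Iota (d²=778765.00)
P4 → Beta (d²=10141192.00)
P5 → Kappa (d²=1175101.00)
P6 → Zeta (d²=6477896.00)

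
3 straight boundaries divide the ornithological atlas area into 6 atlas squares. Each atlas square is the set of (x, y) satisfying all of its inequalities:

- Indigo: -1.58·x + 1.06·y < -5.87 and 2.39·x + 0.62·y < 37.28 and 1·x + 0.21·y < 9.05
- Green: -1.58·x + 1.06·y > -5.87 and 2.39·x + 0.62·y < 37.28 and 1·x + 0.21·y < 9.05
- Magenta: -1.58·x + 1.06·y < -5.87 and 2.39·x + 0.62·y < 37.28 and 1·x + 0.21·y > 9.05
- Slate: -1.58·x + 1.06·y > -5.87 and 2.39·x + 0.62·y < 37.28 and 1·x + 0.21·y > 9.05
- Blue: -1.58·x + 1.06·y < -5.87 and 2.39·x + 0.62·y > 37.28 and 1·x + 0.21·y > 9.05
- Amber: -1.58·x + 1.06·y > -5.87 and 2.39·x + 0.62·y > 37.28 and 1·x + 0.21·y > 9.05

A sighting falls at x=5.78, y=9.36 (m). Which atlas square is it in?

Green

-1.58·5.78 + 1.06·9.36 = 0.789, which is > -5.87
2.39·5.78 + 0.62·9.36 = 19.617, which is < 37.28
1·5.78 + 0.21·9.36 = 7.746, which is < 9.05
This sign pattern matches Green.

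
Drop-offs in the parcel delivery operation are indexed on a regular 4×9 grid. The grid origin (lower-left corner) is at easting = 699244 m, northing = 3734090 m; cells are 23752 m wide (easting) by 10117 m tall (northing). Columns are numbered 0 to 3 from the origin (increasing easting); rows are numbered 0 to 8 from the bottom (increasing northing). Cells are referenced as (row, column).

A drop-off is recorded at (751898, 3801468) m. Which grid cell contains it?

(6, 2)

Column index: ⌊(751898 − 699244) / 23752⌋ = ⌊2.217⌋ = 2
Row offset from origin: ⌊(3801468 − 3734090) / 10117⌋ = ⌊6.660⌋ = 6 → row 6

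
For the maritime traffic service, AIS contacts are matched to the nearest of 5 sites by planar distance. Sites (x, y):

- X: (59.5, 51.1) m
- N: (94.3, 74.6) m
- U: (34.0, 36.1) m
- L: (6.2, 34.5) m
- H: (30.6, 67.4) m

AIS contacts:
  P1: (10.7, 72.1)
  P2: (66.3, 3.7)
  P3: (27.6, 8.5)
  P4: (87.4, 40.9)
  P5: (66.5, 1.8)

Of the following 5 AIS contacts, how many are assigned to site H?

P1 → H
P2 → U
P3 → U
P4 → X
P5 → U
1 of the 5 goes to H.

1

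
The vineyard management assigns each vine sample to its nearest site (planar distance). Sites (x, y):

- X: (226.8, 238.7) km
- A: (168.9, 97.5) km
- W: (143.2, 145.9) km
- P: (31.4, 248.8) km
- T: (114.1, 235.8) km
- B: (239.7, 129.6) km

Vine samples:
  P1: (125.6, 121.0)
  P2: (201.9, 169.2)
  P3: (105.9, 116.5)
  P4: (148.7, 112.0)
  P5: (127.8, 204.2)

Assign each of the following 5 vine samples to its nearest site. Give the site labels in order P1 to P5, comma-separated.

W, B, W, A, T

P1 → W (d²=929.77)
P2 → B (d²=2997.00)
P3 → W (d²=2255.65)
P4 → A (d²=618.29)
P5 → T (d²=1186.25)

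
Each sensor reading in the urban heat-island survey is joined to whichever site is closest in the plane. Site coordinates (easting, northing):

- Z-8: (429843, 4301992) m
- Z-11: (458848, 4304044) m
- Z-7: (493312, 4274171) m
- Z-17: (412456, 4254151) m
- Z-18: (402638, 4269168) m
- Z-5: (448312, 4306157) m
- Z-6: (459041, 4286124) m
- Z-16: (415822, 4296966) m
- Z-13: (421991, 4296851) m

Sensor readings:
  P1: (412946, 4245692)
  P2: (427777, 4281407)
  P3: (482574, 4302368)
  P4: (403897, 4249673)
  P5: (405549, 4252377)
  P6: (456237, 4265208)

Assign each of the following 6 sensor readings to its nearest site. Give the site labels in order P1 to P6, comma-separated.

Z-17, Z-13, Z-11, Z-17, Z-17, Z-6

P1 → Z-17 (d²=71794781.00)
P2 → Z-13 (d²=271994932.00)
P3 → Z-11 (d²=565732052.00)
P4 → Z-17 (d²=93308965.00)
P5 → Z-17 (d²=50853725.00)
P6 → Z-6 (d²=445341472.00)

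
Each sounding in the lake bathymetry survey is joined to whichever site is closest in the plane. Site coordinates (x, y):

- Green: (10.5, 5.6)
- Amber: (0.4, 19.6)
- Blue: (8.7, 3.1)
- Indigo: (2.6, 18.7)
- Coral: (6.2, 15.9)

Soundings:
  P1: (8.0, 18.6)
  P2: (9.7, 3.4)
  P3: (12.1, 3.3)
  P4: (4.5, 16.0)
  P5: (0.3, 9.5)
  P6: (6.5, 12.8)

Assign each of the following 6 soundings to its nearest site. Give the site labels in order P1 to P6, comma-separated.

P1 → Coral (d²=10.53)
P2 → Blue (d²=1.09)
P3 → Green (d²=7.85)
P4 → Coral (d²=2.90)
P5 → Coral (d²=75.77)
P6 → Coral (d²=9.70)

Coral, Blue, Green, Coral, Coral, Coral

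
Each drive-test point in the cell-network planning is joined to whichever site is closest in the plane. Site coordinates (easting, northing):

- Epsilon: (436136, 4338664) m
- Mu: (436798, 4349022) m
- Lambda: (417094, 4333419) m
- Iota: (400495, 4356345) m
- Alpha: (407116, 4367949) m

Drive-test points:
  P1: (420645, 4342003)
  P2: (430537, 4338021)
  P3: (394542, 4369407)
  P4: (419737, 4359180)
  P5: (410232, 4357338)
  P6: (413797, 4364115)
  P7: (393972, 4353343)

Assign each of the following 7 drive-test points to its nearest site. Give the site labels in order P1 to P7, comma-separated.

P1 → Lambda (d²=86294657.00)
P2 → Epsilon (d²=31762250.00)
P3 → Alpha (d²=160231240.00)
P4 → Alpha (d²=236185002.00)
P5 → Iota (d²=95795218.00)
P6 → Alpha (d²=59335317.00)
P7 → Iota (d²=51561533.00)

Lambda, Epsilon, Alpha, Alpha, Iota, Alpha, Iota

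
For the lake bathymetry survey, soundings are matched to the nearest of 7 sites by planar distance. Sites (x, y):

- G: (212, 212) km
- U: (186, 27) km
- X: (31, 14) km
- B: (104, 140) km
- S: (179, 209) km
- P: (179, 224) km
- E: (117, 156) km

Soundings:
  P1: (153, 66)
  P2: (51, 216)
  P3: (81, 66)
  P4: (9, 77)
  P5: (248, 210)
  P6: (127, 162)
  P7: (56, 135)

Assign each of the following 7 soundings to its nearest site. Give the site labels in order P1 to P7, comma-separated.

U, E, X, X, G, E, B

P1 → U (d²=2610.00)
P2 → E (d²=7956.00)
P3 → X (d²=5204.00)
P4 → X (d²=4453.00)
P5 → G (d²=1300.00)
P6 → E (d²=136.00)
P7 → B (d²=2329.00)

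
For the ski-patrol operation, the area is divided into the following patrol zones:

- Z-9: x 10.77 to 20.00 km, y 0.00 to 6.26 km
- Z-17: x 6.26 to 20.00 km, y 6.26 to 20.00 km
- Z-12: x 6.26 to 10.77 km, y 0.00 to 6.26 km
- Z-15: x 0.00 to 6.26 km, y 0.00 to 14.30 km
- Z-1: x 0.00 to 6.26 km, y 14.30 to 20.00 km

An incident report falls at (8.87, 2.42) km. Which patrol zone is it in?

The point has x = 8.87 and y = 2.42.
Only Z-12 satisfies 6.26 ≤ x ≤ 10.77 and 0.00 ≤ y ≤ 6.26.

Z-12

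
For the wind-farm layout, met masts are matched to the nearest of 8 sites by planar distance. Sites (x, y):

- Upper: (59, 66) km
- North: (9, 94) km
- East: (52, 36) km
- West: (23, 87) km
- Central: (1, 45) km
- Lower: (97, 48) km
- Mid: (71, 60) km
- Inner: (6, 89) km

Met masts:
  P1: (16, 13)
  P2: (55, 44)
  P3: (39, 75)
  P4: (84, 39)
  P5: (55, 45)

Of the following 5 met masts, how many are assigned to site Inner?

P1 → Central
P2 → East
P3 → West
P4 → Lower
P5 → East
0 of the 5 go to Inner.

0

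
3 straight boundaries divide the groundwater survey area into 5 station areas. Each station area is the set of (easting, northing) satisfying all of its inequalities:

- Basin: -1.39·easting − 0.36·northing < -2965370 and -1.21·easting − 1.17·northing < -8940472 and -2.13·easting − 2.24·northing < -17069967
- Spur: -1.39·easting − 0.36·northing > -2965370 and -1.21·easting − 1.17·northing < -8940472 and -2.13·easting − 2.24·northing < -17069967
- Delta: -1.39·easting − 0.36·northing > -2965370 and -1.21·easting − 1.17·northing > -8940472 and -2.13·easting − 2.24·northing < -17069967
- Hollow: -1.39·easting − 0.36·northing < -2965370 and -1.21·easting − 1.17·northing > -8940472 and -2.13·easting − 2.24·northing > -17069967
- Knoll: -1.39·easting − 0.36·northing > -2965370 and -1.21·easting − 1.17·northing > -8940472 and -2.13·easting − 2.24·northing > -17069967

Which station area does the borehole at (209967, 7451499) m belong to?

Basin

-1.39·209967 − 0.36·7451499 = -2974393.770, which is < -2965370
-1.21·209967 − 1.17·7451499 = -8972313.900, which is < -8940472
-2.13·209967 − 2.24·7451499 = -17138587.470, which is < -17069967
This sign pattern matches Basin.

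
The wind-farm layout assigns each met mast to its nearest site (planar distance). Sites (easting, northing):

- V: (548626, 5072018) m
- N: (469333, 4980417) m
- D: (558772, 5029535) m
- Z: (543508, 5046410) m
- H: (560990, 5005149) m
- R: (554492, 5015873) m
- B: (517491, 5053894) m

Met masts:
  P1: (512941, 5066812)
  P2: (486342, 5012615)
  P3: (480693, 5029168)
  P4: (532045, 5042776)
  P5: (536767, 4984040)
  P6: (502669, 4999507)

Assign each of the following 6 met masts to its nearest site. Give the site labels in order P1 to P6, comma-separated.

P1 → B (d²=187577224.00)
P2 → N (d²=1326017285.00)
P3 → B (d²=1965467880.00)
P4 → Z (d²=144606325.00)
P5 → H (d²=1032343610.00)
P6 → N (d²=1475716996.00)

B, N, B, Z, H, N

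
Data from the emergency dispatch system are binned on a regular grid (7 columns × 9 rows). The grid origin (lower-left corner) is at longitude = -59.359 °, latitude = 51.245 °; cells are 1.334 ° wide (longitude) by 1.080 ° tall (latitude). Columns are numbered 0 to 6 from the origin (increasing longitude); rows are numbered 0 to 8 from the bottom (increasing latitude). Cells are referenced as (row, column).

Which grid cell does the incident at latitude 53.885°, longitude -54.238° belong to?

Column index: ⌊(-54.238 − -59.359) / 1.334⌋ = ⌊3.839⌋ = 3
Row offset from origin: ⌊(53.885 − 51.245) / 1.080⌋ = ⌊2.444⌋ = 2 → row 2

(2, 3)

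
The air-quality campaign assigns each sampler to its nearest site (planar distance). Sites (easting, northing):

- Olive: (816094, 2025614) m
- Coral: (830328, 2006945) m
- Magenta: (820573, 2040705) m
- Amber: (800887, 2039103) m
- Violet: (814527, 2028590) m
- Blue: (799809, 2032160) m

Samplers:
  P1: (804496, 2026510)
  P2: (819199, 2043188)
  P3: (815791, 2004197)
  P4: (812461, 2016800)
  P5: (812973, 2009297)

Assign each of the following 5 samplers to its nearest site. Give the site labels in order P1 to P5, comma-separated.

Blue, Magenta, Coral, Olive, Olive

P1 → Blue (d²=53890469.00)
P2 → Magenta (d²=8053165.00)
P3 → Coral (d²=218875873.00)
P4 → Olive (d²=90885285.00)
P5 → Olive (d²=275985130.00)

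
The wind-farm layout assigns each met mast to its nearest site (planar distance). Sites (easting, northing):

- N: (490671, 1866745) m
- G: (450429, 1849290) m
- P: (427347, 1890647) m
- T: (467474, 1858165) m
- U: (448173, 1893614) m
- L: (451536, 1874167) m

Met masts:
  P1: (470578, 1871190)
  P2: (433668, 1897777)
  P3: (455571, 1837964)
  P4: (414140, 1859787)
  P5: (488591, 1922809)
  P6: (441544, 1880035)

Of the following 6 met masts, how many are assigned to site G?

1

P1 → T
P2 → P
P3 → G
P4 → P
P5 → U
P6 → L
1 of the 6 goes to G.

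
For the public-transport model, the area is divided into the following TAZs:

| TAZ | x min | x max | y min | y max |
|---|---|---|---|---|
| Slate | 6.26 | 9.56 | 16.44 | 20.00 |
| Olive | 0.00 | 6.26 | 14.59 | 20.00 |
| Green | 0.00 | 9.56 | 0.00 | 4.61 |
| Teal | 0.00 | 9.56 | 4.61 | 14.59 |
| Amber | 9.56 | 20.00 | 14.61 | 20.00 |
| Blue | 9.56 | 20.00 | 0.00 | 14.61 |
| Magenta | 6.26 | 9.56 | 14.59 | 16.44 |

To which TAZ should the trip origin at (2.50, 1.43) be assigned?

Green

The point has x = 2.50 and y = 1.43.
Only Green satisfies 0.00 ≤ x ≤ 9.56 and 0.00 ≤ y ≤ 4.61.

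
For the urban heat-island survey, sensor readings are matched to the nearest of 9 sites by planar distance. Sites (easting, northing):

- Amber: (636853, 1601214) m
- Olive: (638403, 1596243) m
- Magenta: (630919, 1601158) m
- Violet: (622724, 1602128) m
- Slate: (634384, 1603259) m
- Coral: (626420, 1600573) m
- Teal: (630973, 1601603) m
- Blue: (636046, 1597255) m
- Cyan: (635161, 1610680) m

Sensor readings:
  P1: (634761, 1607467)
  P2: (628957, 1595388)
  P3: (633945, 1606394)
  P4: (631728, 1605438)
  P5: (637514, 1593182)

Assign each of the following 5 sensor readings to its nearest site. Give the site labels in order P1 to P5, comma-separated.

P1 → Cyan (d²=10483369.00)
P2 → Coral (d²=33320594.00)
P3 → Slate (d²=10020946.00)
P4 → Slate (d²=11802377.00)
P5 → Olive (d²=10160042.00)

Cyan, Coral, Slate, Slate, Olive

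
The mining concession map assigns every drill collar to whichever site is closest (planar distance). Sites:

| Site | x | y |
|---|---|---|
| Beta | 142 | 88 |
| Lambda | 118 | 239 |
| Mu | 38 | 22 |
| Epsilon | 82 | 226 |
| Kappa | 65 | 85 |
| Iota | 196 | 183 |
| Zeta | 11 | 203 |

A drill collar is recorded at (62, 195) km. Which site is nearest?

Squared distances to each site:
Beta: 17849.000; Lambda: 5072.000; Mu: 30505.000; Epsilon: 1361.000; Kappa: 12109.000; Iota: 18100.000; Zeta: 2665.000.
Minimum at Epsilon.

Epsilon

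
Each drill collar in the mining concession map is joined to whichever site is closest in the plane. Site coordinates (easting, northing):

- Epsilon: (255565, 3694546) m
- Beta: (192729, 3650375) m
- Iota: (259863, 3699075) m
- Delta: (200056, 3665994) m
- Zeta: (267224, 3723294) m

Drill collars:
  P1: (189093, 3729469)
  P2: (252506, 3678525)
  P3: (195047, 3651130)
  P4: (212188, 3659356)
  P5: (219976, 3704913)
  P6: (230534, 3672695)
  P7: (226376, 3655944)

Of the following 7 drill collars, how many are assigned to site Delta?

P1 → Delta
P2 → Epsilon
P3 → Beta
P4 → Delta
P5 → Epsilon
P6 → Delta
P7 → Delta
4 of the 7 go to Delta.

4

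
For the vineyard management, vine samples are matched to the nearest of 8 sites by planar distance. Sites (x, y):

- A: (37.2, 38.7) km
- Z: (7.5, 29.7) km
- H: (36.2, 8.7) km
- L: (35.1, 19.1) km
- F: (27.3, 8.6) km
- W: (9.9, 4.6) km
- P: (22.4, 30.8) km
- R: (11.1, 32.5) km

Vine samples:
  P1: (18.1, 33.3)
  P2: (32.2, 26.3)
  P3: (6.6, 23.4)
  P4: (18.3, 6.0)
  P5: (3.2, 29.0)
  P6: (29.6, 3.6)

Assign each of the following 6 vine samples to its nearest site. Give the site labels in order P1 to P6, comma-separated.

P1 → P (d²=24.74)
P2 → L (d²=60.25)
P3 → Z (d²=40.50)
P4 → W (d²=72.52)
P5 → Z (d²=18.98)
P6 → F (d²=30.29)

P, L, Z, W, Z, F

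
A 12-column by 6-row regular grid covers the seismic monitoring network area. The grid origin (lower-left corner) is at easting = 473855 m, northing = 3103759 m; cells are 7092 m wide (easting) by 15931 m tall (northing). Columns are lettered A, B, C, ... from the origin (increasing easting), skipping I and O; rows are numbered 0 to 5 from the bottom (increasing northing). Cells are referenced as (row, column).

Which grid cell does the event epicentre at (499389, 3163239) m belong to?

Column index: ⌊(499389 − 473855) / 7092⌋ = ⌊3.600⌋ = 3 → column D
Row offset from origin: ⌊(3163239 − 3103759) / 15931⌋ = ⌊3.734⌋ = 3 → row 3

(3, D)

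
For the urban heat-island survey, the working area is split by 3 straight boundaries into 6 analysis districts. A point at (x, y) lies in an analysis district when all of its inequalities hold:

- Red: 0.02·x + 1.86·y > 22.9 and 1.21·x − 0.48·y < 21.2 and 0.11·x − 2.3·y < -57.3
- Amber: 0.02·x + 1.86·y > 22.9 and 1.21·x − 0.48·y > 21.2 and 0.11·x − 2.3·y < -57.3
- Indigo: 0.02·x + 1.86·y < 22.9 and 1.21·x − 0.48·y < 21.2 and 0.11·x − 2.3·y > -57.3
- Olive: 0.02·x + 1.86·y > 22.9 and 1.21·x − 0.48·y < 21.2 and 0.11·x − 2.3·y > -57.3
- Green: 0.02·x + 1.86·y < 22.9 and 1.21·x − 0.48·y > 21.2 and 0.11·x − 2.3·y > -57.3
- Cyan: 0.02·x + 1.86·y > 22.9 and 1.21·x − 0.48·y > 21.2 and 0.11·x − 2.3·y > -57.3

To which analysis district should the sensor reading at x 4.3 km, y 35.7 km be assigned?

Red

0.02·4.3 + 1.86·35.7 = 66.488, which is > 22.9
1.21·4.3 − 0.48·35.7 = -11.933, which is < 21.2
0.11·4.3 − 2.3·35.7 = -81.637, which is < -57.3
This sign pattern matches Red.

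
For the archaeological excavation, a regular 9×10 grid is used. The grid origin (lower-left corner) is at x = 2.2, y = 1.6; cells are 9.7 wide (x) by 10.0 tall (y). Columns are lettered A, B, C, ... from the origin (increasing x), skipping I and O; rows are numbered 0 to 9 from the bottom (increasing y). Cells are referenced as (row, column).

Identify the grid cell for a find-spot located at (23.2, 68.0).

Column index: ⌊(23.2 − 2.2) / 9.7⌋ = ⌊2.165⌋ = 2 → column C
Row offset from origin: ⌊(68.0 − 1.6) / 10.0⌋ = ⌊6.640⌋ = 6 → row 6

(6, C)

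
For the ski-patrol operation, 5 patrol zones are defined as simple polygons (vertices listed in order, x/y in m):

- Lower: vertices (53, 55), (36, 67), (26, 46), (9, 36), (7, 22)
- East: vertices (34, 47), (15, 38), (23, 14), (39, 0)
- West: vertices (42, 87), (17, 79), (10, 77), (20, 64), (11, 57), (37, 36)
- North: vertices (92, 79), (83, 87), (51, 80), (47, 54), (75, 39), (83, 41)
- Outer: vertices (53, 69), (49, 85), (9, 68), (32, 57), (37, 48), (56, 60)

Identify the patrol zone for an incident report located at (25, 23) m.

East

Cast a ray rightward from (25, 23). For each polygon, the edges (by vertex number in listed order) whose endpoints lie on opposite sides of y = 23, where each meets that height, and whether that is right or left of the point:
Lower: 4–5 at x≈7.1 (left), 5–1 at x≈8.4 (left) → 0 crossings.
East: 2–3 at x≈20.0 (left), 4–1 at x≈36.6 (right) → 1 crossing.
West: no edge straddles that height → 0 crossings.
North: no edge straddles that height → 0 crossings.
Outer: no edge straddles that height → 0 crossings.
Only East has an odd count, so the point is inside East.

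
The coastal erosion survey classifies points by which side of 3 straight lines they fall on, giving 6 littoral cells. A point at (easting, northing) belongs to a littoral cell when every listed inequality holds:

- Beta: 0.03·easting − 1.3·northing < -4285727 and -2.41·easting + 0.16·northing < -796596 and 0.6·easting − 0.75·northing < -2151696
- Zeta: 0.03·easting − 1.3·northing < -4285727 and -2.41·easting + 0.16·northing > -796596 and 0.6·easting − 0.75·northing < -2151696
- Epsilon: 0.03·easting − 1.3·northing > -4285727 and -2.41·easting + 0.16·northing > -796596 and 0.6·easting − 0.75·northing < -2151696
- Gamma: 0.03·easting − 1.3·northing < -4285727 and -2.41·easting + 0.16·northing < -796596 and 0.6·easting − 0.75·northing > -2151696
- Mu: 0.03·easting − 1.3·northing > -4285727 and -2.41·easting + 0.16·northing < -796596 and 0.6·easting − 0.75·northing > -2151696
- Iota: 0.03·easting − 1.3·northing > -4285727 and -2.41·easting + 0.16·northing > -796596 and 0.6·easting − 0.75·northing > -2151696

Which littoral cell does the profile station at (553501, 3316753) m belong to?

0.03·553501 − 1.3·3316753 = -4295173.870, which is < -4285727
-2.41·553501 + 0.16·3316753 = -803256.930, which is < -796596
0.6·553501 − 0.75·3316753 = -2155464.150, which is < -2151696
This sign pattern matches Beta.

Beta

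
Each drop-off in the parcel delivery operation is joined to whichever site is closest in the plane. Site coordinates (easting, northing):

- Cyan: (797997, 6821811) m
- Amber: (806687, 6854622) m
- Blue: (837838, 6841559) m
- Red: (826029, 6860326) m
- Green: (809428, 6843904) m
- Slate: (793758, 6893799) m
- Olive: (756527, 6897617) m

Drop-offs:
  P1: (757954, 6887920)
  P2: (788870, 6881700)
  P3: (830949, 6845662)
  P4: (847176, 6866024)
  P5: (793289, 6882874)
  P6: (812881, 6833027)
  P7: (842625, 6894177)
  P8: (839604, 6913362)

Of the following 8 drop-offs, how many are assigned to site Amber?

P1 → Olive
P2 → Slate
P3 → Blue
P4 → Red
P5 → Slate
P6 → Green
P7 → Red
P8 → Slate
0 of the 8 go to Amber.

0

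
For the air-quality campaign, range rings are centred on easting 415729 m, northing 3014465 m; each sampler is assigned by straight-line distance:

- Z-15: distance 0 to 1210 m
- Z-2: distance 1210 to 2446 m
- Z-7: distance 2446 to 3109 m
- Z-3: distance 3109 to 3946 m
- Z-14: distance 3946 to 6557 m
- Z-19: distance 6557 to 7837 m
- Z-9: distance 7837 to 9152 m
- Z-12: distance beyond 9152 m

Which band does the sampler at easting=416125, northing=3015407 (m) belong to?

Distance = √((416125−415729)² + (3015407−3014465)²) = √(156816.000 + 887364.000) = 1021.851 m.
0 ≤ 1021.851 < 1210 → Z-15.

Z-15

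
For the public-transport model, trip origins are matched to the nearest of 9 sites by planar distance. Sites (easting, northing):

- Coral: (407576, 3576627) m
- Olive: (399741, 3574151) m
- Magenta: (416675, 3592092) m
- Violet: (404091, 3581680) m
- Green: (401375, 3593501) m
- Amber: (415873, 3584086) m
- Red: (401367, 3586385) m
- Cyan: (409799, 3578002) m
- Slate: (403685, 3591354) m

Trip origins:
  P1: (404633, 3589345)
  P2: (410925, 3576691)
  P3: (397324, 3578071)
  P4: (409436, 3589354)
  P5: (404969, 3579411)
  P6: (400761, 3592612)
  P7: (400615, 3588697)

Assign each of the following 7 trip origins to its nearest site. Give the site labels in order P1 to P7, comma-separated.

Slate, Cyan, Olive, Slate, Violet, Green, Red

P1 → Slate (d²=4934785.00)
P2 → Cyan (d²=2986597.00)
P3 → Olive (d²=21208289.00)
P4 → Slate (d²=37074001.00)
P5 → Violet (d²=5919245.00)
P6 → Green (d²=1167317.00)
P7 → Red (d²=5910848.00)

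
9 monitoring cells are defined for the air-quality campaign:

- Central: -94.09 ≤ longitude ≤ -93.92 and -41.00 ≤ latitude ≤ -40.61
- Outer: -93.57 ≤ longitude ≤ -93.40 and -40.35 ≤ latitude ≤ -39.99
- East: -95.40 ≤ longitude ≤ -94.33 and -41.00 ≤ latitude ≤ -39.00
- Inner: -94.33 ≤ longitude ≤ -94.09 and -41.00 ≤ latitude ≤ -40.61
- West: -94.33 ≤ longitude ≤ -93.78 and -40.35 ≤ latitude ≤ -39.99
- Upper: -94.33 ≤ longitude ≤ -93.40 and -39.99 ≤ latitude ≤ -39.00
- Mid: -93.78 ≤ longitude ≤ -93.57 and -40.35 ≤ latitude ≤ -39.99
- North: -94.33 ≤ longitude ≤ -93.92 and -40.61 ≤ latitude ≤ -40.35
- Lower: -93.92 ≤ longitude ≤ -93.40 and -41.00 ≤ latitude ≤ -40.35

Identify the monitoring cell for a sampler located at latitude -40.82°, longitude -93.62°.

The point has longitude = -93.62 and latitude = -40.82.
Only Lower satisfies -93.92 ≤ longitude ≤ -93.40 and -41.00 ≤ latitude ≤ -40.35.

Lower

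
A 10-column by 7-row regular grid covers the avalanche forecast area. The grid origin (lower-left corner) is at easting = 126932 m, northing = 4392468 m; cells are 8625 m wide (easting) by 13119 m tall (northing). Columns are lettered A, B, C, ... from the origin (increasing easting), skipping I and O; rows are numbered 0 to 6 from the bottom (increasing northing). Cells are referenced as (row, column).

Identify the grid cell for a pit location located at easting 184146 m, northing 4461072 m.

Column index: ⌊(184146 − 126932) / 8625⌋ = ⌊6.634⌋ = 6 → column G
Row offset from origin: ⌊(4461072 − 4392468) / 13119⌋ = ⌊5.229⌋ = 5 → row 5

(5, G)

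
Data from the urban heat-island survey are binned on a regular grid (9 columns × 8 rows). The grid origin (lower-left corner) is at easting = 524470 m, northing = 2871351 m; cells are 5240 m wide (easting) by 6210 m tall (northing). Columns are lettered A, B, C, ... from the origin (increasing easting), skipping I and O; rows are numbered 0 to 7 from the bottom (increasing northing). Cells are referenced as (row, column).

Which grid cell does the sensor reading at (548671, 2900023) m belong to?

Column index: ⌊(548671 − 524470) / 5240⌋ = ⌊4.619⌋ = 4 → column E
Row offset from origin: ⌊(2900023 − 2871351) / 6210⌋ = ⌊4.617⌋ = 4 → row 4

(4, E)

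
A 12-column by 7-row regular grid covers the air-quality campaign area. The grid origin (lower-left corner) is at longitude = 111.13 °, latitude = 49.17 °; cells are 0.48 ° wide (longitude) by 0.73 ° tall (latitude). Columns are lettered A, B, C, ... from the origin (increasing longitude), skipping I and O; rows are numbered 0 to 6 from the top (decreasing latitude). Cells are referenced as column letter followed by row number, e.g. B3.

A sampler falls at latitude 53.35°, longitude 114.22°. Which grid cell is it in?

G1

Column index: ⌊(114.22 − 111.13) / 0.48⌋ = ⌊6.438⌋ = 6 → column G
Row offset from origin: ⌊(53.35 − 49.17) / 0.73⌋ = ⌊5.726⌋ = 5 → row 1 (counted from top)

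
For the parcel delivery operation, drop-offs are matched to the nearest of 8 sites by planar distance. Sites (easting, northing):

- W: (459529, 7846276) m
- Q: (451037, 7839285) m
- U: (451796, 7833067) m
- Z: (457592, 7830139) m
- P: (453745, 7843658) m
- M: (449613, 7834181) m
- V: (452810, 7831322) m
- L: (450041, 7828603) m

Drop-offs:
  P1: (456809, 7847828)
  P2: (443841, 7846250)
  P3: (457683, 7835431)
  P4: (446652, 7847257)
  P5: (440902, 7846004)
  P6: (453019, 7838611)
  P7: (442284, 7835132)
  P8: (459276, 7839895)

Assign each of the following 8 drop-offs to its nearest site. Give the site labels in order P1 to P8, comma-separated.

P1 → W (d²=9807104.00)
P2 → Q (d²=100293641.00)
P3 → Z (d²=28013545.00)
P4 → P (d²=63263450.00)
P5 → Q (d²=147863186.00)
P6 → Q (d²=4382600.00)
P7 → M (d²=54618642.00)
P8 → W (d²=40781170.00)

W, Q, Z, P, Q, Q, M, W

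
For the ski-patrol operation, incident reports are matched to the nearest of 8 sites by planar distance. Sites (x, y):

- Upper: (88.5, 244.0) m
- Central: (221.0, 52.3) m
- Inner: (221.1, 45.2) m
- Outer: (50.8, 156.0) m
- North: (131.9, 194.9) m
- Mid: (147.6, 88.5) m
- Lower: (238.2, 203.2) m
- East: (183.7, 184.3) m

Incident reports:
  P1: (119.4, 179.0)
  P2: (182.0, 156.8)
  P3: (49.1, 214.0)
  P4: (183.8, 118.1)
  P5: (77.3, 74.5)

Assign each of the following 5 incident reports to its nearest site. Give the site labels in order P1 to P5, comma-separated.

P1 → North (d²=409.06)
P2 → East (d²=759.14)
P3 → Upper (d²=2452.36)
P4 → Mid (d²=2186.60)
P5 → Mid (d²=5138.09)

North, East, Upper, Mid, Mid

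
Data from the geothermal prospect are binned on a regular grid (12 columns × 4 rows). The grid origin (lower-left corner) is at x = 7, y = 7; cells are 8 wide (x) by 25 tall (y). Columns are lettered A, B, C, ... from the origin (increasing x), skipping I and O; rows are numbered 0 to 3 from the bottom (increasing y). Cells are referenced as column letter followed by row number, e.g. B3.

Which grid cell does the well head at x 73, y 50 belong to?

J1

Column index: ⌊(73 − 7) / 8⌋ = ⌊8.250⌋ = 8 → column J
Row offset from origin: ⌊(50 − 7) / 25⌋ = ⌊1.720⌋ = 1 → row 1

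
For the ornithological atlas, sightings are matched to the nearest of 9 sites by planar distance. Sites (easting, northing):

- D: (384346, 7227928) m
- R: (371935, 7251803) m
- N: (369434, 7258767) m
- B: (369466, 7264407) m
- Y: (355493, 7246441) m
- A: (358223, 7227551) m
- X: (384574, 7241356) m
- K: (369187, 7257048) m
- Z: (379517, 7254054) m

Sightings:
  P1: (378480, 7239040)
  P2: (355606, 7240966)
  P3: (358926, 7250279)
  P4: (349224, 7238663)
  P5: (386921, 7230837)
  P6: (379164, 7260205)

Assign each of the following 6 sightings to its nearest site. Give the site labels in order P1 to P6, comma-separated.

P1 → X (d²=42500692.00)
P2 → Y (d²=29988394.00)
P3 → Y (d²=26515733.00)
P4 → Y (d²=99797645.00)
P5 → D (d²=15092906.00)
P6 → Z (d²=37959410.00)

X, Y, Y, Y, D, Z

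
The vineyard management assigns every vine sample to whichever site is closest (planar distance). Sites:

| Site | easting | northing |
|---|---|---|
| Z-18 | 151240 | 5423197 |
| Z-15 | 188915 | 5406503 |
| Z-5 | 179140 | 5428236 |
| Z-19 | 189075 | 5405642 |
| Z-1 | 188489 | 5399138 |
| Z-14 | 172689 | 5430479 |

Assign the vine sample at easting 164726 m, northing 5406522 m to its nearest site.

Squared distances to each site:
Z-18: 459927821.000; Z-15: 585108082.000; Z-5: 679261192.000; Z-19: 593648201.000; Z-1: 619203625.000; Z-14: 637347218.000.
Minimum at Z-18.

Z-18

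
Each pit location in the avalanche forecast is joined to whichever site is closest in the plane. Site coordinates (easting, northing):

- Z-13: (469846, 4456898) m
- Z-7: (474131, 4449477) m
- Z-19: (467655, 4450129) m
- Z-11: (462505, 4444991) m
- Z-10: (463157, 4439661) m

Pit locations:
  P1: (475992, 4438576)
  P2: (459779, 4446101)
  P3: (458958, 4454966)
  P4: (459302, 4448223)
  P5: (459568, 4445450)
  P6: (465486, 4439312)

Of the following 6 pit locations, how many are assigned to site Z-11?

P1 → Z-7
P2 → Z-11
P3 → Z-19
P4 → Z-11
P5 → Z-11
P6 → Z-10
3 of the 6 go to Z-11.

3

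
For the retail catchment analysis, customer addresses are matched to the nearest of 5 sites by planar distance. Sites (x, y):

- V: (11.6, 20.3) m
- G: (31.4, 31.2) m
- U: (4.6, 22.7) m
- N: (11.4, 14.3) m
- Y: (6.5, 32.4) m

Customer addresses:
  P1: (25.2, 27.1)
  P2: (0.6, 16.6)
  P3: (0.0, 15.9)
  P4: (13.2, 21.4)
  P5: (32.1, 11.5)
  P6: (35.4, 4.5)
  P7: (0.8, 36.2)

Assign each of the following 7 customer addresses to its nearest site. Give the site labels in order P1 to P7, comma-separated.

G, U, U, V, G, N, Y

P1 → G (d²=55.25)
P2 → U (d²=53.21)
P3 → U (d²=67.40)
P4 → V (d²=3.77)
P5 → G (d²=388.58)
P6 → N (d²=672.04)
P7 → Y (d²=46.93)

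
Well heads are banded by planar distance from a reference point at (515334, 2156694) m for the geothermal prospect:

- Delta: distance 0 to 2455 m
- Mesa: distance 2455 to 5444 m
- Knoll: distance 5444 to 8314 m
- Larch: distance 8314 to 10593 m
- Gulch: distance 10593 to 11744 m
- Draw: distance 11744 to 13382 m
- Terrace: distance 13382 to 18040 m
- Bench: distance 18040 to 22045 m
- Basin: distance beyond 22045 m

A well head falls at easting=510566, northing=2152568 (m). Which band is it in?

Distance = √((510566−515334)² + (2152568−2156694)²) = √(22733824.000 + 17023876.000) = 6305.371 m.
5444 ≤ 6305.371 < 8314 → Knoll.

Knoll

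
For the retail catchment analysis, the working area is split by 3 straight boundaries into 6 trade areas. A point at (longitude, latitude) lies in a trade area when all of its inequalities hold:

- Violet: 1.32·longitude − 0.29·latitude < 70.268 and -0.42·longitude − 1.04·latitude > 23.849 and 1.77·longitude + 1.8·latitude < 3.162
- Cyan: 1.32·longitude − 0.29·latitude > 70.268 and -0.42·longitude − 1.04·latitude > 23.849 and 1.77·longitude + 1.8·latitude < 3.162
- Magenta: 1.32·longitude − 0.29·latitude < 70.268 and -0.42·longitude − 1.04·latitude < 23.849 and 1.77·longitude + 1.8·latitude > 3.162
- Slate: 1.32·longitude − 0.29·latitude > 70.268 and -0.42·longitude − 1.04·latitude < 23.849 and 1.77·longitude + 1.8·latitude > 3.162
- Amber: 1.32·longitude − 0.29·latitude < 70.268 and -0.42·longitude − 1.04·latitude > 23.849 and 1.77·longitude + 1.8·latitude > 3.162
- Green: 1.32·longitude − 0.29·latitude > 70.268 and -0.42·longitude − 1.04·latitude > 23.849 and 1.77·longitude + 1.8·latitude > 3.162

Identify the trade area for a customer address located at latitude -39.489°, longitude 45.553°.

1.32·45.553 − 0.29·-39.489 = 71.582, which is > 70.268
-0.42·45.553 − 1.04·-39.489 = 21.936, which is < 23.849
1.77·45.553 + 1.8·-39.489 = 9.549, which is > 3.162
This sign pattern matches Slate.

Slate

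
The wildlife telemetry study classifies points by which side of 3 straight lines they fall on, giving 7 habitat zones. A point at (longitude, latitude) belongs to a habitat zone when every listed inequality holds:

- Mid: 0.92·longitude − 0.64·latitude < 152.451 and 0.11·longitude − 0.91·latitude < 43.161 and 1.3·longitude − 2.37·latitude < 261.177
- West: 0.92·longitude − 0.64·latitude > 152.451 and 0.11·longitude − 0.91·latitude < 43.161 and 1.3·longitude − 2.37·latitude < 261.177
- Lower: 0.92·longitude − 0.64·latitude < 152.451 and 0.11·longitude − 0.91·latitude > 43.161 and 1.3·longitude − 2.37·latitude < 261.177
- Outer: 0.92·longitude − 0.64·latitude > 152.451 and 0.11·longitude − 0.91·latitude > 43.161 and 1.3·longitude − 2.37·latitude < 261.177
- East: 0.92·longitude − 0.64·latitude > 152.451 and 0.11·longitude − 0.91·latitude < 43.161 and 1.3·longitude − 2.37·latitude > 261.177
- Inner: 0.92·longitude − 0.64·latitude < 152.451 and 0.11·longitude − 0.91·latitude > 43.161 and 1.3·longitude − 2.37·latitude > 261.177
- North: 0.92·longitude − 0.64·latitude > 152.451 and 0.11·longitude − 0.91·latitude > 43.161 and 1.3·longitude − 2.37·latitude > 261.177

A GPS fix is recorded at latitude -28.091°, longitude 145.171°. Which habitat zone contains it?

Mid

0.92·145.171 − 0.64·-28.091 = 151.536, which is < 152.451
0.11·145.171 − 0.91·-28.091 = 41.532, which is < 43.161
1.3·145.171 − 2.37·-28.091 = 255.298, which is < 261.177
This sign pattern matches Mid.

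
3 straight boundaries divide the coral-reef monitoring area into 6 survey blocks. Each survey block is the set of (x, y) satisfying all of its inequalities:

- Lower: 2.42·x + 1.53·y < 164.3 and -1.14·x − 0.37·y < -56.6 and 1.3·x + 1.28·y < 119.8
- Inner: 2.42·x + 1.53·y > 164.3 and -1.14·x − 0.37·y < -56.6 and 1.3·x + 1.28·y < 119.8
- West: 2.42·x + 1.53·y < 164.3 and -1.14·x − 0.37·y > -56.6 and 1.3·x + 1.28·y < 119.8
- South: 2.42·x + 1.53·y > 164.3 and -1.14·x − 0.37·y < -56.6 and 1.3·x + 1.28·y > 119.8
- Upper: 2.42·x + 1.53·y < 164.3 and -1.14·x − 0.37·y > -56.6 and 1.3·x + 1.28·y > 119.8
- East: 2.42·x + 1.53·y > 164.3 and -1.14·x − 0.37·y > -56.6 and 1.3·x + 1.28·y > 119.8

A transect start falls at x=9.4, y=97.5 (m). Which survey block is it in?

2.42·9.4 + 1.53·97.5 = 171.923, which is > 164.3
-1.14·9.4 − 0.37·97.5 = -46.791, which is > -56.6
1.3·9.4 + 1.28·97.5 = 137.020, which is > 119.8
This sign pattern matches East.

East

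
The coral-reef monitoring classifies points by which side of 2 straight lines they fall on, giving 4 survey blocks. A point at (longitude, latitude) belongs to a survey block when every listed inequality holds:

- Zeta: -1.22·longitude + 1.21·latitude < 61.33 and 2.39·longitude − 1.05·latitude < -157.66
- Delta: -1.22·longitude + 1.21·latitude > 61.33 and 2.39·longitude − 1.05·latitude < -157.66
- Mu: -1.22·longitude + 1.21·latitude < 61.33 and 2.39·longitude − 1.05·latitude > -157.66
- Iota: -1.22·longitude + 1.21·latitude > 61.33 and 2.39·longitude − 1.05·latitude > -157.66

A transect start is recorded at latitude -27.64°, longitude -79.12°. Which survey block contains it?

Delta

-1.22·-79.12 + 1.21·-27.64 = 63.082, which is > 61.33
2.39·-79.12 − 1.05·-27.64 = -160.075, which is < -157.66
This sign pattern matches Delta.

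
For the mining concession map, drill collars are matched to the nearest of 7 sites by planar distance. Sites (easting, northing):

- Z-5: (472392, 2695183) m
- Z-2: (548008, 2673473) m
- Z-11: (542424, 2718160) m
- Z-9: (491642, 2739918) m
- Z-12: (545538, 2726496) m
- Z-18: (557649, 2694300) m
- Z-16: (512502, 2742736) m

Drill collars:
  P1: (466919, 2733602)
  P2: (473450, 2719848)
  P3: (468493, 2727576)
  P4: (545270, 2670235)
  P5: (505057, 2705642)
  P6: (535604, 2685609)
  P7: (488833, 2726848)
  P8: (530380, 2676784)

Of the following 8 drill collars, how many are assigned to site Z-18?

P1 → Z-9
P2 → Z-5
P3 → Z-9
P4 → Z-2
P5 → Z-5
P6 → Z-2
P7 → Z-9
P8 → Z-2
0 of the 8 go to Z-18.

0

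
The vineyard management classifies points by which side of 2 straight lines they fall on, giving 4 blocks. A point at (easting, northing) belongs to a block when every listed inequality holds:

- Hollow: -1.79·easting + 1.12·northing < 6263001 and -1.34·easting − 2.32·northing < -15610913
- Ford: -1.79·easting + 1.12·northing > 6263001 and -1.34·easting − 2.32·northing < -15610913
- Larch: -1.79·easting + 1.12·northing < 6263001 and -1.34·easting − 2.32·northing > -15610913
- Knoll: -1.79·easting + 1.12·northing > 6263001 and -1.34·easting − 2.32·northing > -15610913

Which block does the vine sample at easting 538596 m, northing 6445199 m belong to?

-1.79·538596 + 1.12·6445199 = 6254536.040, which is < 6263001
-1.34·538596 − 2.32·6445199 = -15674580.320, which is < -15610913
This sign pattern matches Hollow.

Hollow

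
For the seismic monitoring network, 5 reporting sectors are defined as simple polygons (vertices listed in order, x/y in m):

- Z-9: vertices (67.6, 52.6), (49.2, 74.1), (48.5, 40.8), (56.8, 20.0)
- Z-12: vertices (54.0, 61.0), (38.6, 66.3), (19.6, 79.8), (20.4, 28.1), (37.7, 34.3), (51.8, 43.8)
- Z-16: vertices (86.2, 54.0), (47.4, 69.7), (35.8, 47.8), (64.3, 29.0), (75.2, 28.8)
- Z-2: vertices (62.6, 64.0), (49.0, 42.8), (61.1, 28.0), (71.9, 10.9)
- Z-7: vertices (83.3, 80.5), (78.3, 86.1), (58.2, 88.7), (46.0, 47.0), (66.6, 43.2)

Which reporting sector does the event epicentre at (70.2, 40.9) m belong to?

Z-16

Cast a ray rightward from (70.2, 40.9). For each polygon, the edges (by vertex number in listed order) whose endpoints lie on opposite sides of y = 40.9, where each meets that height, and whether that is right or left of the point:
Z-9: 2–3 at x≈48.50 (left), 4–1 at x≈63.72 (left) → 0 crossings.
Z-12: 3–4 at x≈20.20 (left), 5–6 at x≈47.50 (left) → 0 crossings.
Z-16: 3–4 at x≈46.26 (left), 5–1 at x≈80.48 (right) → 1 crossing.
Z-2: 2–3 at x≈50.55 (left), 4–1 at x≈66.65 (left) → 0 crossings.
Z-7: no edge straddles that height → 0 crossings.
Only Z-16 has an odd count, so the point is inside Z-16.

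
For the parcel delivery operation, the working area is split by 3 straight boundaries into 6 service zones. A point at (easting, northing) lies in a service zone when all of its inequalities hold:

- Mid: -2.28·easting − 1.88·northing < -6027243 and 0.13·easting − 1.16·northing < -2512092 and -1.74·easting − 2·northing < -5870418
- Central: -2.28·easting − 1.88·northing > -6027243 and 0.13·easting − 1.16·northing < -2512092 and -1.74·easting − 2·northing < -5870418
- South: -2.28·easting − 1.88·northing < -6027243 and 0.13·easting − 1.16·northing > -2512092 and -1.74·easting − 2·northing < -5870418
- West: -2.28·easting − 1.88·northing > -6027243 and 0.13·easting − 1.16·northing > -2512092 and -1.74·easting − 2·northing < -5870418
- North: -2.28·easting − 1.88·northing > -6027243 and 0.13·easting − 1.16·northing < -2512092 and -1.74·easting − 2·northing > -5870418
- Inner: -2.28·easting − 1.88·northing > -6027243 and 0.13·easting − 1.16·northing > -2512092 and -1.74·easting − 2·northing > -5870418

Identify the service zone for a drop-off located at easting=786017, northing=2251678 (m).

-2.28·786017 − 1.88·2251678 = -6025273.400, which is > -6027243
0.13·786017 − 1.16·2251678 = -2509764.270, which is > -2512092
-1.74·786017 − 2·2251678 = -5871025.580, which is < -5870418
This sign pattern matches West.

West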